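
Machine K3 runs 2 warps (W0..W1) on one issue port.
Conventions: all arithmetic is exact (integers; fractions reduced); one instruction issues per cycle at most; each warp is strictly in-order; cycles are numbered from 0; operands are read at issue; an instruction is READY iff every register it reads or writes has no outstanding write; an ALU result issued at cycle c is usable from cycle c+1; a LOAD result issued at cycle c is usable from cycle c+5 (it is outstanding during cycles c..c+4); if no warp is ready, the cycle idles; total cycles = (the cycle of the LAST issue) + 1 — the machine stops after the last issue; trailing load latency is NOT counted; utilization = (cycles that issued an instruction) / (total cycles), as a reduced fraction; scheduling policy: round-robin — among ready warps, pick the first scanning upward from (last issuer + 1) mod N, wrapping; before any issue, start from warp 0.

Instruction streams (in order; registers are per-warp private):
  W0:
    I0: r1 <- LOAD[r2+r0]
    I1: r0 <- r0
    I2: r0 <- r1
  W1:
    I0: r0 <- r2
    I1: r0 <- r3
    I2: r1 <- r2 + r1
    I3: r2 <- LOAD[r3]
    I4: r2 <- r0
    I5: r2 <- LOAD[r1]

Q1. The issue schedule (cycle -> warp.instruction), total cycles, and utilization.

cycle 0: W0.I0
cycle 1: W1.I0
cycle 2: W0.I1
cycle 3: W1.I1
cycle 4: W1.I2
cycle 5: W0.I2
cycle 6: W1.I3
cycle 7: idle
cycle 8: idle
cycle 9: idle
cycle 10: idle
cycle 11: W1.I4
cycle 12: W1.I5

Answer: 13 cycles, utilization 9/13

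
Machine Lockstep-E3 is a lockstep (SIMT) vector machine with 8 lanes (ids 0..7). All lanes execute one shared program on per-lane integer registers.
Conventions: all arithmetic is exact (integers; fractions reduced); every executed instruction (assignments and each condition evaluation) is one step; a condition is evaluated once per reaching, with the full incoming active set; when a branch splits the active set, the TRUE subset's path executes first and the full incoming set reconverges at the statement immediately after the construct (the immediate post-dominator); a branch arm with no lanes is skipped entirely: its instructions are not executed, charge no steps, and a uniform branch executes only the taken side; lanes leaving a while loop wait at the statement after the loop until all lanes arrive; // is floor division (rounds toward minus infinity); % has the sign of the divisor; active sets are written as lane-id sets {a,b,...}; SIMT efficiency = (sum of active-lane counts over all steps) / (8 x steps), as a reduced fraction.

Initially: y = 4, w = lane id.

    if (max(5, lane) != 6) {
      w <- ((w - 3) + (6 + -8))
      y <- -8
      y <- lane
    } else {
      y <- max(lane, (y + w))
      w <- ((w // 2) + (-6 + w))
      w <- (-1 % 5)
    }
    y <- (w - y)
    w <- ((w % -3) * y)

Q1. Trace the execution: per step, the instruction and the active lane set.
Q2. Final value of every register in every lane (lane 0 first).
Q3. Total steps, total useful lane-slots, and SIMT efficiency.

step 0: eval (max(5, lane) != 6)     {0,1,2,3,4,5,6,7}
step 1: w <- ((w - 3) + (6 + -8))    {0,1,2,3,4,5,7}
step 2: y <- -8                      {0,1,2,3,4,5,7}
step 3: y <- lane                    {0,1,2,3,4,5,7}
step 4: y <- max(lane, (y + w))      {6}
step 5: w <- ((w // 2) + (-6 + w))   {6}
step 6: w <- (-1 % 5)                {6}
step 7: y <- (w - y)                 {0,1,2,3,4,5,6,7}
step 8: w <- ((w % -3) * y)          {0,1,2,3,4,5,6,7}

Answer: 9 steps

y: -5,-5,-5,-5,-5,-5,-6,-5
w: 10,5,0,10,5,0,12,5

steps = 9; useful = 48; efficiency = 48/72 = 2/3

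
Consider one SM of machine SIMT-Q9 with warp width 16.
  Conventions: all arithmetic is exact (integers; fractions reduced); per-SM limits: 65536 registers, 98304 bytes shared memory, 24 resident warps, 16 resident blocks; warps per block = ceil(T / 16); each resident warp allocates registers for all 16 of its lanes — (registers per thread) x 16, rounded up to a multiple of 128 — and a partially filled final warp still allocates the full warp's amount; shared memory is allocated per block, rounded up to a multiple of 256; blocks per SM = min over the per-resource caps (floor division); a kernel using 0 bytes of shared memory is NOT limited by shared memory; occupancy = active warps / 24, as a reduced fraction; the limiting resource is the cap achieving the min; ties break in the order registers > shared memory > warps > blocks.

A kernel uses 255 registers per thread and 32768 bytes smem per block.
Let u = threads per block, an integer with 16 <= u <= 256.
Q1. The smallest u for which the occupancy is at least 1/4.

Answer: u = 17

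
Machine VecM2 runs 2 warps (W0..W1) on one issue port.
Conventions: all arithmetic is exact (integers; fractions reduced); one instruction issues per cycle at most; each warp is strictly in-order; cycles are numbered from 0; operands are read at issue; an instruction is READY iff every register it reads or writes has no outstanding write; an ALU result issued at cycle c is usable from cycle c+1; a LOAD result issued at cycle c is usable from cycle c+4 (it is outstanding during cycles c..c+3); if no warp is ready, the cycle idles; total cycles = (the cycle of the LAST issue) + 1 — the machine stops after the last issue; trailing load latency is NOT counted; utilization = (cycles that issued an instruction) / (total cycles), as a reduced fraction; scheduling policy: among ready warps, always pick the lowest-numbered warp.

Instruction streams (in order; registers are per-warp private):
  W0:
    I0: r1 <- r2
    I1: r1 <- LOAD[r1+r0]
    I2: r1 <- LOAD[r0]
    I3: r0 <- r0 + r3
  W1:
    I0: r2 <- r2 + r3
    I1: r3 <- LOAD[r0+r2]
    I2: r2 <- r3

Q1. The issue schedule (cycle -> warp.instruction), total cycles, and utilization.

cycle 0: W0.I0
cycle 1: W0.I1
cycle 2: W1.I0
cycle 3: W1.I1
cycle 4: idle
cycle 5: W0.I2
cycle 6: W0.I3
cycle 7: W1.I2

Answer: 8 cycles, utilization 7/8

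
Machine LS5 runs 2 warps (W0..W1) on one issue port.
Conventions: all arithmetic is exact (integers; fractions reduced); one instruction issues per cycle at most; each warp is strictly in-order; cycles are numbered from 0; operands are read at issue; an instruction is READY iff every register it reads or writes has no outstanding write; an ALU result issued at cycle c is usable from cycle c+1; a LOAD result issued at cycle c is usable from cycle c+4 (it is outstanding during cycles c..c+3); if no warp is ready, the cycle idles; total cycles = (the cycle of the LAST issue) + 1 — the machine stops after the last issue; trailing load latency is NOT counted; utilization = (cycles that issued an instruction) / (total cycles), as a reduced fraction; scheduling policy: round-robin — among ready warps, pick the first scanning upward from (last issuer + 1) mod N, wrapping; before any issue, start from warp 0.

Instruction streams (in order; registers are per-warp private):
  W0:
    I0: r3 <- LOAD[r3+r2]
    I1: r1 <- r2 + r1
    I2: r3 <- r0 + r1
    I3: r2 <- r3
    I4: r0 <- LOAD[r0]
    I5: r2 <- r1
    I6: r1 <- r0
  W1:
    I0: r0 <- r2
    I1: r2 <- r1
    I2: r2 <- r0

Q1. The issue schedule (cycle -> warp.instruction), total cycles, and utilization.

cycle 0: W0.I0
cycle 1: W1.I0
cycle 2: W0.I1
cycle 3: W1.I1
cycle 4: W0.I2
cycle 5: W1.I2
cycle 6: W0.I3
cycle 7: W0.I4
cycle 8: W0.I5
cycle 9: idle
cycle 10: idle
cycle 11: W0.I6

Answer: 12 cycles, utilization 5/6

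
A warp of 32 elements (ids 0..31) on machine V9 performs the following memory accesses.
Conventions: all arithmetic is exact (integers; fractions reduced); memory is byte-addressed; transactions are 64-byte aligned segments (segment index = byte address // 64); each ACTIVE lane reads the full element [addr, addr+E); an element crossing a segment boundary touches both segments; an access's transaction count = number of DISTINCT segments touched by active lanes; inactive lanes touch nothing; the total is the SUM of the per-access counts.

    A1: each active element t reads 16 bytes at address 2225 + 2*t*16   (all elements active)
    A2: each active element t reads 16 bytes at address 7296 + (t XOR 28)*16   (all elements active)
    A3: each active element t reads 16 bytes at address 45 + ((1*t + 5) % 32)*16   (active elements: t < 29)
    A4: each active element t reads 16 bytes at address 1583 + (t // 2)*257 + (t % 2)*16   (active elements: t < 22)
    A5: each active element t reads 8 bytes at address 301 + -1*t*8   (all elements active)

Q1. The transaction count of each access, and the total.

A1: 17 transactions
A2: 8 transactions
A3: 9 transactions
A4: 22 transactions
A5: 5 transactions

Answer: 17,8,9,22,5; total 61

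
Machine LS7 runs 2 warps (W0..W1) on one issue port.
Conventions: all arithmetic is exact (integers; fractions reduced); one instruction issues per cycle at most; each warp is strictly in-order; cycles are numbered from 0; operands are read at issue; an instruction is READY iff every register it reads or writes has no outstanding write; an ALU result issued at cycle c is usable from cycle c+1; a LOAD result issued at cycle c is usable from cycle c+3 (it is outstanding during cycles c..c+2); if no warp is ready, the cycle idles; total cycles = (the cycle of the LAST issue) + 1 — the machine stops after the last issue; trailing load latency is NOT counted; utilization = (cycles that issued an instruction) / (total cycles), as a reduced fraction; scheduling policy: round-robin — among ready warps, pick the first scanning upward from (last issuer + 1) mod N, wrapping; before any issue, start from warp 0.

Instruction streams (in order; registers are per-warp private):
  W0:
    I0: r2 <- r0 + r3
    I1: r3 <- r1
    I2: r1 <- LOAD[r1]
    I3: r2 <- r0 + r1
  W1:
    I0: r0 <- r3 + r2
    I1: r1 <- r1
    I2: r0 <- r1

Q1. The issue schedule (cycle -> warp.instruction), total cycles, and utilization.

cycle 0: W0.I0
cycle 1: W1.I0
cycle 2: W0.I1
cycle 3: W1.I1
cycle 4: W0.I2
cycle 5: W1.I2
cycle 6: idle
cycle 7: W0.I3

Answer: 8 cycles, utilization 7/8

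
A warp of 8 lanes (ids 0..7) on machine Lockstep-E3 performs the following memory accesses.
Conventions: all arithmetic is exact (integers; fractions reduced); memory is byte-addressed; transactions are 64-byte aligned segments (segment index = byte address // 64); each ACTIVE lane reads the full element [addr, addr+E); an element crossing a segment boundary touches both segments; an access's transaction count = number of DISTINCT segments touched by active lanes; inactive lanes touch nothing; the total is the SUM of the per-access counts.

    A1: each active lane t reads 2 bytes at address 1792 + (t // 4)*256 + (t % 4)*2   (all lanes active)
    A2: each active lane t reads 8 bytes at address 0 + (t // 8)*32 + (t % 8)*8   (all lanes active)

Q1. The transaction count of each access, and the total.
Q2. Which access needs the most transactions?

A1: 2 transactions
A2: 1 transaction

Answer: 2,1; total 3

Answer: A1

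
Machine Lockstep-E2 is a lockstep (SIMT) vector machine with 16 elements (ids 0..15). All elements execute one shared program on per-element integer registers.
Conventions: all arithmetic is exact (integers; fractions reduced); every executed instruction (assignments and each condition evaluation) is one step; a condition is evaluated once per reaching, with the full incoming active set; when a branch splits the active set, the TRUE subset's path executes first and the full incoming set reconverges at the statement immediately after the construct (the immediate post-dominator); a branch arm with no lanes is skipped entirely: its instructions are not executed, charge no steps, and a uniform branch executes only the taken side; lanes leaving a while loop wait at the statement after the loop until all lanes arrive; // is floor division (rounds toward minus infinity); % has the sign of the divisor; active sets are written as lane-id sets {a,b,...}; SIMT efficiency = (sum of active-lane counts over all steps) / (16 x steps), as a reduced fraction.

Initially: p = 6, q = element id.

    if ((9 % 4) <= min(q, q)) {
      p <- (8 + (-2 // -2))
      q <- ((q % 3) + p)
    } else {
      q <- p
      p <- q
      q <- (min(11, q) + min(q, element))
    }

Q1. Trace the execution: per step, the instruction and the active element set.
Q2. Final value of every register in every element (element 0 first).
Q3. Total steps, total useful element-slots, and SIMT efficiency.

step 0: eval ((9 % 4) <= min(q, q))  {0,1,2,3,4,5,6,7,8,9,10,11,12,13,14,15}
step 1: p <- (8 + (-2 // -2))        {1,2,3,4,5,6,7,8,9,10,11,12,13,14,15}
step 2: q <- ((q % 3) + p)           {1,2,3,4,5,6,7,8,9,10,11,12,13,14,15}
step 3: q <- p                       {0}
step 4: p <- q                       {0}
step 5: q <- (min(11, q) + min(q, element)) {0}

Answer: 6 steps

p: 6,9,9,9,9,9,9,9,9,9,9,9,9,9,9,9
q: 6,10,11,9,10,11,9,10,11,9,10,11,9,10,11,9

steps = 6; useful = 49; efficiency = 49/96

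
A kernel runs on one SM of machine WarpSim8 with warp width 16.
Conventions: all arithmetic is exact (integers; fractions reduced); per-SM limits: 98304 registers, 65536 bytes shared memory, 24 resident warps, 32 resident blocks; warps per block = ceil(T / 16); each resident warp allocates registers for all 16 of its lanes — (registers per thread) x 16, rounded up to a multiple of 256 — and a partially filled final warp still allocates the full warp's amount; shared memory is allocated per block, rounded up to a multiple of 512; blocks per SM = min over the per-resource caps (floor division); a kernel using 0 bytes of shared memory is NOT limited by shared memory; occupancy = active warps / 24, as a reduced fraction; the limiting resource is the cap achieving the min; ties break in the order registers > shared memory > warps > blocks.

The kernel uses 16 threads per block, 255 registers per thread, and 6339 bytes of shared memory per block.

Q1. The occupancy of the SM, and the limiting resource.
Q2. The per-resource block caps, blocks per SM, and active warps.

Answer: occupancy 3/8, limited by shared memory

registers: 24 blocks
shared memory: 9 blocks
warps: 24 blocks
blocks: 32 blocks

Answer: 9 blocks, 9 active warps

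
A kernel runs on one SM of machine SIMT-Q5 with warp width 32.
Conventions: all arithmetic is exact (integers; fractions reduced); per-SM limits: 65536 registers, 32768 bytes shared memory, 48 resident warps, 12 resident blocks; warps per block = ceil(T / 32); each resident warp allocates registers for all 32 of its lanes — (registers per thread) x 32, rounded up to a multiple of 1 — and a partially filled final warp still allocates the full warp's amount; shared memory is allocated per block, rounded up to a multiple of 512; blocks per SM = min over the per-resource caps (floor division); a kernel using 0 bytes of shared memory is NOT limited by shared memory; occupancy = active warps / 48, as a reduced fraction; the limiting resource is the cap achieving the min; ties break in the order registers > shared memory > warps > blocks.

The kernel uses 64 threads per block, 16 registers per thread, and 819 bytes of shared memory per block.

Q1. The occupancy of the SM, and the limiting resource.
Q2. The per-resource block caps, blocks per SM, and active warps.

Answer: occupancy 1/2, limited by blocks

registers: 64 blocks
shared memory: 32 blocks
warps: 24 blocks
blocks: 12 blocks

Answer: 12 blocks, 24 active warps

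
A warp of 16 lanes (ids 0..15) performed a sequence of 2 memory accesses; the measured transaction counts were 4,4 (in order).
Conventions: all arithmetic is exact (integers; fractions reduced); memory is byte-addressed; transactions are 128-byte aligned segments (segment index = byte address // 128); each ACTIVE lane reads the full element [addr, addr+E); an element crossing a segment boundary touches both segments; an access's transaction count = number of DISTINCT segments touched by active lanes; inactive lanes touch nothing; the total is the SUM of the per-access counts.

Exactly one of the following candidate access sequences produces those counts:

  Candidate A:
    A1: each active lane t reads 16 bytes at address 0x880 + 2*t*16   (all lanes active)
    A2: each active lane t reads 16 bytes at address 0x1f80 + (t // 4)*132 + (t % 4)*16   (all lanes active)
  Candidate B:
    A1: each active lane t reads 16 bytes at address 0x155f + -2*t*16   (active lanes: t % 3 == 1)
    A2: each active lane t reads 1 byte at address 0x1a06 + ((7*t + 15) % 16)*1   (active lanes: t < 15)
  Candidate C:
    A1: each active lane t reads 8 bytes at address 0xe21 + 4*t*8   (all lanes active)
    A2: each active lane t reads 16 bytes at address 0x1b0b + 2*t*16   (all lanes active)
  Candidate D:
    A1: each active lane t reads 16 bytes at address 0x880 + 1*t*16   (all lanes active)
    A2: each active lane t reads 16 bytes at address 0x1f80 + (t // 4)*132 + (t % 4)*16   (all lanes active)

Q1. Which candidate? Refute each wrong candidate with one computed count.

B: A2 gives 1 transaction, not 4
C: A1 gives 5 transactions, not 4
D: A1 gives 2 transactions, not 4
A: all counts match (4,4)

Answer: A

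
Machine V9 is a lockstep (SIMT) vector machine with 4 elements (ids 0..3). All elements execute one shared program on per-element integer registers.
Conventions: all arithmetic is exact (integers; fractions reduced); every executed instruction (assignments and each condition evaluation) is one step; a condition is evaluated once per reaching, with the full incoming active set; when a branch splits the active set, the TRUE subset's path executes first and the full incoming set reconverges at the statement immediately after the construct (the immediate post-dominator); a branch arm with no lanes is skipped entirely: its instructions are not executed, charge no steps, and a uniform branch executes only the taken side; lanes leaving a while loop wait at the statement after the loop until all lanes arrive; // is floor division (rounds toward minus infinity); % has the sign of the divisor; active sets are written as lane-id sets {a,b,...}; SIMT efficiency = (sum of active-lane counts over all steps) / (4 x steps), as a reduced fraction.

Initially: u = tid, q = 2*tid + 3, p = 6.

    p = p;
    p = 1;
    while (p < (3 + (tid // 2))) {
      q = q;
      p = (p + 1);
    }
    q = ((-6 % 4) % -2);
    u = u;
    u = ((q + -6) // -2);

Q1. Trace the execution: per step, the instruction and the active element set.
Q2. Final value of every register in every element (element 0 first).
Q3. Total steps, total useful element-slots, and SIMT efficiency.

step 0: p <- p                       {0,1,2,3}
step 1: p <- 1                       {0,1,2,3}
step 2: eval (p < (3 + (tid // 2)))  {0,1,2,3}
step 3: q <- q                       {0,1,2,3}
step 4: p <- (p + 1)                 {0,1,2,3}
step 5: eval (p < (3 + (tid // 2)))  {0,1,2,3}
step 6: q <- q                       {0,1,2,3}
step 7: p <- (p + 1)                 {0,1,2,3}
step 8: eval (p < (3 + (tid // 2)))  {0,1,2,3}
step 9: q <- q                       {2,3}
step 10: p <- (p + 1)                 {2,3}
step 11: eval (p < (3 + (tid // 2)))  {2,3}
step 12: q <- ((-6 % 4) % -2)         {0,1,2,3}
step 13: u <- u                       {0,1,2,3}
step 14: u <- ((q + -6) // -2)        {0,1,2,3}

Answer: 15 steps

u: 3,3,3,3
q: 0,0,0,0
p: 3,3,4,4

steps = 15; useful = 54; efficiency = 54/60 = 9/10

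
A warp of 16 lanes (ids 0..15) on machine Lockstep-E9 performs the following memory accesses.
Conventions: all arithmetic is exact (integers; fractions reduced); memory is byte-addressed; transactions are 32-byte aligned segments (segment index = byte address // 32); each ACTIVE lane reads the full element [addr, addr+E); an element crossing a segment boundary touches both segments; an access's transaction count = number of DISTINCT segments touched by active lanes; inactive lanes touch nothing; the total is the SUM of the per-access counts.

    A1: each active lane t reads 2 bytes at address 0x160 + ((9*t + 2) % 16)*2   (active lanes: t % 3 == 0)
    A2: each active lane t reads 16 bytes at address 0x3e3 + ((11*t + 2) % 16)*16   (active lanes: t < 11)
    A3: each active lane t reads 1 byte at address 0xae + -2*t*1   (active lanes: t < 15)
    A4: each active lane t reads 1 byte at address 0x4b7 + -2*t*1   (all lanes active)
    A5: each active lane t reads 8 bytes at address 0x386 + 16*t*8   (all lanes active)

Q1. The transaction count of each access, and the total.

A1: 1 transaction
A2: 9 transactions
A3: 2 transactions
A4: 2 transactions
A5: 16 transactions

Answer: 1,9,2,2,16; total 30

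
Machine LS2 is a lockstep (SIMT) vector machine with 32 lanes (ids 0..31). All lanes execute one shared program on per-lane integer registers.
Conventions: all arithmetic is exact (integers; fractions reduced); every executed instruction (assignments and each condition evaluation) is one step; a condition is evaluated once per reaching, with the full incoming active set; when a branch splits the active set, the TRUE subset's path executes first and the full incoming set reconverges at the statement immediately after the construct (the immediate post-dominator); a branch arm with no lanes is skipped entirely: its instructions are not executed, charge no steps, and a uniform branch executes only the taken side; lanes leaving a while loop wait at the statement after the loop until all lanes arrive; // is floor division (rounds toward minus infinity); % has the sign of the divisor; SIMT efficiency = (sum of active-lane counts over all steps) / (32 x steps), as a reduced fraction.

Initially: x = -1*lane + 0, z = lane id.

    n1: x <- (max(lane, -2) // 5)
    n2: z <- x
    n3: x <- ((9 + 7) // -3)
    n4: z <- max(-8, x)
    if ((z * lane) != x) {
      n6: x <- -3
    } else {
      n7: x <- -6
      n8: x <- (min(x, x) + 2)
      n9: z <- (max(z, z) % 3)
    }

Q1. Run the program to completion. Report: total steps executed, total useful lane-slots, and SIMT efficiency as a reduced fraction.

Answer: 9 steps, 194 useful, 97/144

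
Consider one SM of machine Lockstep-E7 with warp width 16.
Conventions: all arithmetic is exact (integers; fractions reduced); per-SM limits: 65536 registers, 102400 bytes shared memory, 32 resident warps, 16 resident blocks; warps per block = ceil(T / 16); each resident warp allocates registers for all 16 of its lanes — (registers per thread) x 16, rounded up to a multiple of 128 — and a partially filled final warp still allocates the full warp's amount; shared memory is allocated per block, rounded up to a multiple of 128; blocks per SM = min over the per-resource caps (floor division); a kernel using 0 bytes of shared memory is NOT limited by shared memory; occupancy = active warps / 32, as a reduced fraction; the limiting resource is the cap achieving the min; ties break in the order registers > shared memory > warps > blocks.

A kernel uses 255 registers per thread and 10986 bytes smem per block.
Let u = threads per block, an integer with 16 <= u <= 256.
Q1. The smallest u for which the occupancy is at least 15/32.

Answer: u = 17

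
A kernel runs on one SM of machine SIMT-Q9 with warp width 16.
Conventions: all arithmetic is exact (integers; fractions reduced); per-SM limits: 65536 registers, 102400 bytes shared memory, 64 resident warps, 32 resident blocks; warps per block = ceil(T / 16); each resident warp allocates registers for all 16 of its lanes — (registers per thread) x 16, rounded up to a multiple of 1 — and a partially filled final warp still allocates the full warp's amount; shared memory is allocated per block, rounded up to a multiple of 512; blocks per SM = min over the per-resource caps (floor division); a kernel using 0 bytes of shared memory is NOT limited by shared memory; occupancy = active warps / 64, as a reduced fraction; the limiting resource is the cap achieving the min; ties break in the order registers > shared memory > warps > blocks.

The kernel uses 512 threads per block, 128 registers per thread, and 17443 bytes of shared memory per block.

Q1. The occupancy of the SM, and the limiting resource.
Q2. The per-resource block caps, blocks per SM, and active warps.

Answer: occupancy 1/2, limited by registers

registers: 1 block
shared memory: 5 blocks
warps: 2 blocks
blocks: 32 blocks

Answer: 1 block, 32 active warps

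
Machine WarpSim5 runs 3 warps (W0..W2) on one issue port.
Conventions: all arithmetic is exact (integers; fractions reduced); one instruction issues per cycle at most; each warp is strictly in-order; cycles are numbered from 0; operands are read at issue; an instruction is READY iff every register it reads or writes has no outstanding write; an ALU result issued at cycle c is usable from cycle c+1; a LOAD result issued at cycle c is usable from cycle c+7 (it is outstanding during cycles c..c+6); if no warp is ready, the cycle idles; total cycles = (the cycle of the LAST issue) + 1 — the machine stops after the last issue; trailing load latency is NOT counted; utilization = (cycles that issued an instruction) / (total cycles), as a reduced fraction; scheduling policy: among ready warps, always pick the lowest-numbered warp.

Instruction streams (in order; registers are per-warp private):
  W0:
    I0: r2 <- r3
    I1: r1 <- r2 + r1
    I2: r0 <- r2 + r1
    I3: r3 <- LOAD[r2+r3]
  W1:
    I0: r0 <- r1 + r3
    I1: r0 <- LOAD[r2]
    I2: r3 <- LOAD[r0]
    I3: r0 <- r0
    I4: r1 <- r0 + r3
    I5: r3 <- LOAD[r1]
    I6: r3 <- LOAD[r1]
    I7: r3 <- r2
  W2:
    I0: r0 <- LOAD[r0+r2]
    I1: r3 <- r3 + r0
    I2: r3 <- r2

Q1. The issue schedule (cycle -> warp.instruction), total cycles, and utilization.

cycle 0: W0.I0
cycle 1: W0.I1
cycle 2: W0.I2
cycle 3: W0.I3
cycle 4: W1.I0
cycle 5: W1.I1
cycle 6: W2.I0
cycle 7: idle
cycle 8: idle
cycle 9: idle
cycle 10: idle
cycle 11: idle
cycle 12: W1.I2
cycle 13: W1.I3
cycle 14: W2.I1
cycle 15: W2.I2
cycle 16: idle
cycle 17: idle
cycle 18: idle
cycle 19: W1.I4
cycle 20: W1.I5
cycle 21: idle
cycle 22: idle
cycle 23: idle
cycle 24: idle
cycle 25: idle
cycle 26: idle
cycle 27: W1.I6
cycle 28: idle
cycle 29: idle
cycle 30: idle
cycle 31: idle
cycle 32: idle
cycle 33: idle
cycle 34: W1.I7

Answer: 35 cycles, utilization 3/7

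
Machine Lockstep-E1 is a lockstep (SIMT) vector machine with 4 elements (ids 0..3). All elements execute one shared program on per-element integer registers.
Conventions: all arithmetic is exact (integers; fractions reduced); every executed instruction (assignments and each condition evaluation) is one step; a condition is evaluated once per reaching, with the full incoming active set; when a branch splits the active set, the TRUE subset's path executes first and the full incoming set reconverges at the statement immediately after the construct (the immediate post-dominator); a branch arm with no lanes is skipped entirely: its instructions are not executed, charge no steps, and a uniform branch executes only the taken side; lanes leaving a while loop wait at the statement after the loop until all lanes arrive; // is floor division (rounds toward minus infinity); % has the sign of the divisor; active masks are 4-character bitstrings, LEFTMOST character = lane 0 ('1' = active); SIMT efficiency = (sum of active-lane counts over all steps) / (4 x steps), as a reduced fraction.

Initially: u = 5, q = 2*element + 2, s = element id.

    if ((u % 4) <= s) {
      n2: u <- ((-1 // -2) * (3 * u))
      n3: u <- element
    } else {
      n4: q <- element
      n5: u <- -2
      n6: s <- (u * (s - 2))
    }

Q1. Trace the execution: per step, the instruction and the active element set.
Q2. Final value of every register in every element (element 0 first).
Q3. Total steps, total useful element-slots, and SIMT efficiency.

step 0: eval ((u % 4) <= s)          1111
step 1: u <- ((-1 // -2) * (3 * u))  0111
step 2: u <- element                 0111
step 3: q <- element                 1000
step 4: u <- -2                      1000
step 5: s <- (u * (s - 2))           1000

Answer: 6 steps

u: -2,1,2,3
q: 0,4,6,8
s: 4,1,2,3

steps = 6; useful = 13; efficiency = 13/24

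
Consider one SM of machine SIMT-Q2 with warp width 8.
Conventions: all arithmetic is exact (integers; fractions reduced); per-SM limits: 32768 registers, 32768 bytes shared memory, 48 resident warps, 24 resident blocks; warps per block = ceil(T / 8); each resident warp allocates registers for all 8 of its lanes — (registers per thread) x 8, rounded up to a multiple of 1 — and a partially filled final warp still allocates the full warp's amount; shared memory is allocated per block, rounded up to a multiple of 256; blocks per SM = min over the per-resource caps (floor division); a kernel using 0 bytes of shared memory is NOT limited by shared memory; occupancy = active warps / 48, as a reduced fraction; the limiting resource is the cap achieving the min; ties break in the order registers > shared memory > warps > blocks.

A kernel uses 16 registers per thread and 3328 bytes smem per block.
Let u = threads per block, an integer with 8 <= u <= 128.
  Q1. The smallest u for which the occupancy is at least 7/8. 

Answer: u = 33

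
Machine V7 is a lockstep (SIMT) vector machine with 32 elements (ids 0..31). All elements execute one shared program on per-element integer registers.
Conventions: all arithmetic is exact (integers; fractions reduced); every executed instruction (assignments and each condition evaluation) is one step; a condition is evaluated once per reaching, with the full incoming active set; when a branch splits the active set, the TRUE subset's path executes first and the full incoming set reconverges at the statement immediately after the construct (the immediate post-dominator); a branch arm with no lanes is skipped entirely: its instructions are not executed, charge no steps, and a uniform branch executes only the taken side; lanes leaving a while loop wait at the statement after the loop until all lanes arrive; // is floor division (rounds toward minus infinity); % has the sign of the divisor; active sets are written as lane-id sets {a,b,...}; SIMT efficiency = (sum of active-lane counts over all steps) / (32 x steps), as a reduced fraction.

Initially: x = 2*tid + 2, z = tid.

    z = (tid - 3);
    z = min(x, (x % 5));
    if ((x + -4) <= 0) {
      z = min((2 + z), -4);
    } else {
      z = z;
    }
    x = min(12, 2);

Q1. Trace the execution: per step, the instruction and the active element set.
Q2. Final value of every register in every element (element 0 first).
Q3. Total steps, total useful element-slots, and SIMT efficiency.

step 0: z <- (tid - 3)               {0,1,2,3,4,5,6,7,8,9,10,11,12,13,14,15,16,17,18,19,20,21,22,23,24,25,26,27,28,29,30,31}
step 1: z <- min(x, (x % 5))         {0,1,2,3,4,5,6,7,8,9,10,11,12,13,14,15,16,17,18,19,20,21,22,23,24,25,26,27,28,29,30,31}
step 2: eval ((x + -4) <= 0)         {0,1,2,3,4,5,6,7,8,9,10,11,12,13,14,15,16,17,18,19,20,21,22,23,24,25,26,27,28,29,30,31}
step 3: z <- min((2 + z), -4)        {0,1}
step 4: z <- z                       {2,3,4,5,6,7,8,9,10,11,12,13,14,15,16,17,18,19,20,21,22,23,24,25,26,27,28,29,30,31}
step 5: x <- min(12, 2)              {0,1,2,3,4,5,6,7,8,9,10,11,12,13,14,15,16,17,18,19,20,21,22,23,24,25,26,27,28,29,30,31}

Answer: 6 steps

x: 2,2,2,2,2,2,2,2,2,2,2,2,2,2,2,2,2,2,2,2,2,2,2,2,2,2,2,2,2,2,2,2
z: -4,-4,1,3,0,2,4,1,3,0,2,4,1,3,0,2,4,1,3,0,2,4,1,3,0,2,4,1,3,0,2,4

steps = 6; useful = 160; efficiency = 160/192 = 5/6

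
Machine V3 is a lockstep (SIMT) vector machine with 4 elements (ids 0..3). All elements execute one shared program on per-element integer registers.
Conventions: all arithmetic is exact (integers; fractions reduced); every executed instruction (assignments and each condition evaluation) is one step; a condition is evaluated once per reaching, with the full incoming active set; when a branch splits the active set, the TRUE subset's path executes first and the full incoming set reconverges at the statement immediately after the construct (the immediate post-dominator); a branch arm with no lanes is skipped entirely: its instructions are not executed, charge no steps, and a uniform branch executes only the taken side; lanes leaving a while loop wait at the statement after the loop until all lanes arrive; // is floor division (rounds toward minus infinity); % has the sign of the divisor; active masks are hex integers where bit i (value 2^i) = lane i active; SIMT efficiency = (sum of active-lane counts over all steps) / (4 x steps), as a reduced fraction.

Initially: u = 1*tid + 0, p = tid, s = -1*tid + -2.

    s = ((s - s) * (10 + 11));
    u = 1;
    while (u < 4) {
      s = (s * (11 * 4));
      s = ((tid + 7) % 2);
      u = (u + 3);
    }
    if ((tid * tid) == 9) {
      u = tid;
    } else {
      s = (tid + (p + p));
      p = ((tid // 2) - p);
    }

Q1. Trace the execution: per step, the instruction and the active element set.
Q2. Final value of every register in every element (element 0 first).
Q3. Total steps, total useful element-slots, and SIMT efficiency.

step 0: s <- ((s - s) * (10 + 11))   0xf
step 1: u <- 1                       0xf
step 2: eval (u < 4)                 0xf
step 3: s <- (s * (11 * 4))          0xf
step 4: s <- ((tid + 7) % 2)         0xf
step 5: u <- (u + 3)                 0xf
step 6: eval (u < 4)                 0xf
step 7: eval ((tid * tid) == 9)      0xf
step 8: u <- tid                     0x8
step 9: s <- (tid + (p + p))         0x7
step 10: p <- ((tid // 2) - p)        0x7

Answer: 11 steps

u: 4,4,4,3
p: 0,-1,-1,3
s: 0,3,6,0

steps = 11; useful = 39; efficiency = 39/44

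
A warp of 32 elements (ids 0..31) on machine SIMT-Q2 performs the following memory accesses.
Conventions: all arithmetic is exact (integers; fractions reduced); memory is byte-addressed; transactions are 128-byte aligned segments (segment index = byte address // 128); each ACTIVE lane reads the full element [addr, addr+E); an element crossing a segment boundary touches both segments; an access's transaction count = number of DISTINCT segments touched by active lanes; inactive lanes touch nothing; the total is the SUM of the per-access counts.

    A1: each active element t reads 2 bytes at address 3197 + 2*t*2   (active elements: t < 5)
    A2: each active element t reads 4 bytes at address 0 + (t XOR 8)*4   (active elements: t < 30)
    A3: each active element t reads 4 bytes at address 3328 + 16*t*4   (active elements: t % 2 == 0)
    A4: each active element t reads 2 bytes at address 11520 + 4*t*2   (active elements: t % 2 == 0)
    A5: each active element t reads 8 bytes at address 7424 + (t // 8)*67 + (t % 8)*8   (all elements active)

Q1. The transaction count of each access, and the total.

A1: 2 transactions
A2: 1 transaction
A3: 16 transactions
A4: 2 transactions
A5: 3 transactions

Answer: 2,1,16,2,3; total 24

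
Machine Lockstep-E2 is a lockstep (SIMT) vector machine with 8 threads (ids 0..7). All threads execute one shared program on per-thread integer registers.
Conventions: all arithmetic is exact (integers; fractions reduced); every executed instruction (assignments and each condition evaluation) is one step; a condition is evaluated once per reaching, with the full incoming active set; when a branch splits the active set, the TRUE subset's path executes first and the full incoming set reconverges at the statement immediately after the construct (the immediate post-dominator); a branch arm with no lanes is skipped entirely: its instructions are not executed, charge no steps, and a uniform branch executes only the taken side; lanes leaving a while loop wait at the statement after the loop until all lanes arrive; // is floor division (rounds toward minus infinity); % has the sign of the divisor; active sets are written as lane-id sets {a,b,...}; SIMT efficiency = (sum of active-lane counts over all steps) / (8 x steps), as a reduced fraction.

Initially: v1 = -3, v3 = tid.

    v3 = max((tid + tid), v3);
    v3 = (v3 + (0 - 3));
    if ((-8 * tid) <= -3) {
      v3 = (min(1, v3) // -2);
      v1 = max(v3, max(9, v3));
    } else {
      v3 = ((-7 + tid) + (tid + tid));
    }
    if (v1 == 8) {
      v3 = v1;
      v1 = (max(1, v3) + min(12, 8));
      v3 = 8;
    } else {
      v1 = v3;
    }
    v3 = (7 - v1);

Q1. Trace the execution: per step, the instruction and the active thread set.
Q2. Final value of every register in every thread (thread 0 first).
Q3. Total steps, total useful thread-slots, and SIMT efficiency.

step 0: v3 <- max((tid + tid), v3)   {0,1,2,3,4,5,6,7}
step 1: v3 <- (v3 + (0 - 3))         {0,1,2,3,4,5,6,7}
step 2: eval ((-8 * tid) <= -3)      {0,1,2,3,4,5,6,7}
step 3: v3 <- (min(1, v3) // -2)     {1,2,3,4,5,6,7}
step 4: v1 <- max(v3, max(9, v3))    {1,2,3,4,5,6,7}
step 5: v3 <- ((-7 + tid) + (tid + tid)) {0}
step 6: eval (v1 == 8)               {0,1,2,3,4,5,6,7}
step 7: v1 <- v3                     {0,1,2,3,4,5,6,7}
step 8: v3 <- (7 - v1)               {0,1,2,3,4,5,6,7}

Answer: 9 steps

v1: -7,0,-1,-1,-1,-1,-1,-1
v3: 14,7,8,8,8,8,8,8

steps = 9; useful = 63; efficiency = 63/72 = 7/8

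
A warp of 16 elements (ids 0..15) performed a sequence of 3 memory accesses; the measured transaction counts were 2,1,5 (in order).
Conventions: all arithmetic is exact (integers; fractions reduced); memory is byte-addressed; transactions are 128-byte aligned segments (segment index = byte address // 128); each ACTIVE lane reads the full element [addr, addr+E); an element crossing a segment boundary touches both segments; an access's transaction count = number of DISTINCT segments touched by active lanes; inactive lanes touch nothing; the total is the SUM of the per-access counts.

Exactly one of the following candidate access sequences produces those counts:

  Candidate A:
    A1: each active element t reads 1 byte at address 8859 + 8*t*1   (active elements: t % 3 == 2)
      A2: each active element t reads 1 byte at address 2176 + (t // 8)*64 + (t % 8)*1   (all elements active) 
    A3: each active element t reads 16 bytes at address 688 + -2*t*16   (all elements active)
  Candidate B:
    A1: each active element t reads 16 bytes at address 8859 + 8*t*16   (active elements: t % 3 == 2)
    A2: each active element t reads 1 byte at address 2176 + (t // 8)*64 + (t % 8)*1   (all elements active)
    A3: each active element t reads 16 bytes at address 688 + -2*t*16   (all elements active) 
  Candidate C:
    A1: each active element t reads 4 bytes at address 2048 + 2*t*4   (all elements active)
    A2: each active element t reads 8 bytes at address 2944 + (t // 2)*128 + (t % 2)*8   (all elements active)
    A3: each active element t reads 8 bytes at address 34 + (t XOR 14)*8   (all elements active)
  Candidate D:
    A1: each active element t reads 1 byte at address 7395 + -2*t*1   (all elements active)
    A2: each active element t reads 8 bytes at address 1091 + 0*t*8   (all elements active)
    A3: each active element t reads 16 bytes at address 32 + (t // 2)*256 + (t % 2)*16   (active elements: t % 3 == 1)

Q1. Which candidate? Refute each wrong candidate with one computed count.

B: A1 gives 5 transactions, not 2
C: A1 gives 1 transaction, not 2
D: A1 gives 1 transaction, not 2
A: all counts match (2,1,5)

Answer: A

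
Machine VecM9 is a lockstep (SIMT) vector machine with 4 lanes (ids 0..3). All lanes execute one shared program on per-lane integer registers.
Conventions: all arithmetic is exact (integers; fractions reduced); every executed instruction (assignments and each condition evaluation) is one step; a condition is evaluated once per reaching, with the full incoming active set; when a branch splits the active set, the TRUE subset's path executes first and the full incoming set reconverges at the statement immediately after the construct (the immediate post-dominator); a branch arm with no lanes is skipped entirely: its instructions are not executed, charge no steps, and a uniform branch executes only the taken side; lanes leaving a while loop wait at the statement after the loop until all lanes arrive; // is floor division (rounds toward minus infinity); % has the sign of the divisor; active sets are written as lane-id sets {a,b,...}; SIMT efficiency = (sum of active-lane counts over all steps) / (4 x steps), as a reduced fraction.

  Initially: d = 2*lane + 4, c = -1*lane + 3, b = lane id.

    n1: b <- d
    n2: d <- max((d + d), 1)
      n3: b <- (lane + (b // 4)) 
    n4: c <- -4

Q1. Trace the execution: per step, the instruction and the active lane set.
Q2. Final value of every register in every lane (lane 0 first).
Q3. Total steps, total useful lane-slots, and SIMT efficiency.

step 0: b <- d                       {0,1,2,3}
step 1: d <- max((d + d), 1)         {0,1,2,3}
step 2: b <- (lane + (b // 4))       {0,1,2,3}
step 3: c <- -4                      {0,1,2,3}

Answer: 4 steps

d: 8,12,16,20
c: -4,-4,-4,-4
b: 1,2,4,5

steps = 4; useful = 16; efficiency = 16/16 = 1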